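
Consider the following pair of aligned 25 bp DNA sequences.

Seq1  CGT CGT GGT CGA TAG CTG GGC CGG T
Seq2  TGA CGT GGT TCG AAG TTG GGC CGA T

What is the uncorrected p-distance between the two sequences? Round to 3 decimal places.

The sequences differ at positions 1 (C/T), 3 (T/A), 10 (C/T), 11 (G/C), 12 (A/G), 13 (T/A), 16 (C/T), 24 (G/A).
There are 8 differences over 25 sites, so p = 8/25 = 0.320.

0.320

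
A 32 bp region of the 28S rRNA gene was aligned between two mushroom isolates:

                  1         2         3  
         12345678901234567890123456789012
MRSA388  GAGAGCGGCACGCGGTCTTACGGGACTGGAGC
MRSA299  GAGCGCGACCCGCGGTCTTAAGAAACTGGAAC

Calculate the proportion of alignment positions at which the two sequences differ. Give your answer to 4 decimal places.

0.2188

Mismatches occur at site 4 (A→C), site 8 (G→A), site 10 (A→C), site 21 (C→A), site 23 (G→A), site 24 (G→A), site 31 (G→A).
There are 7 differences over 32 sites, so p = 7/32 = 0.2188.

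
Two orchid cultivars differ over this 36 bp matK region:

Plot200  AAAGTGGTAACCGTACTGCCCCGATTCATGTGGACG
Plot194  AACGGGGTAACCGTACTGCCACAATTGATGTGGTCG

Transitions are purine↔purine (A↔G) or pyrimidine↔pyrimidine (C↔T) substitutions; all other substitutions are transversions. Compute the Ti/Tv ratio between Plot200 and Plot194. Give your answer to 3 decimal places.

Differing sites — 3:A/C (Tv); 5:T/G (Tv); 21:C/A (Tv); 23:G/A (Ti); 27:C/G (Tv); 34:A/T (Tv).
Of the 6 differences, 1 transition and 5 transversions, so Ti/Tv = 1/5 = 0.200.

0.200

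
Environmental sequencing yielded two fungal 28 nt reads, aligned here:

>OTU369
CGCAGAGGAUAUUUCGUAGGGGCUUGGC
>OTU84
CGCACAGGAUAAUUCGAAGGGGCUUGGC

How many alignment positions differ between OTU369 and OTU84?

The sequences differ at positions 5 (G/C), 12 (U/A), 17 (U/A).
That gives 3 mismatches out of 28 aligned sites, so the Hamming distance is 3.

3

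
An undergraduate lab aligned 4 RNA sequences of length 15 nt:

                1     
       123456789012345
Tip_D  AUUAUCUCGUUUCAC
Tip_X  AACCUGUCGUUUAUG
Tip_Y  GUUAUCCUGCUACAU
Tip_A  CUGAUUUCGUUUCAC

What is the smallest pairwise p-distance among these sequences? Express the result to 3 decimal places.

0.200

Pairwise Hamming distances:
  Tip_D vs Tip_X: 7
  Tip_D vs Tip_Y: 6
  Tip_D vs Tip_A: 3
  Tip_X vs Tip_Y: 12
  Tip_X vs Tip_A: 8
  Tip_Y vs Tip_A: 8
The smallest is 3 mismatches, between Tip_D and Tip_A; p = 3/15 = 0.200.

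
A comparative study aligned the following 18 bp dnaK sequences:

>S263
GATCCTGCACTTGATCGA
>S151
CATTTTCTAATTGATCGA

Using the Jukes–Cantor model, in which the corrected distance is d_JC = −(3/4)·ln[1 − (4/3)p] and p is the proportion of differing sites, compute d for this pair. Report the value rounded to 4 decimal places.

0.4408

Mismatches occur at site 1 (G/C), site 4 (C/T), site 5 (C/T), site 7 (G/C), site 8 (C/T), site 10 (C/A).
p = 6/18 = 0.333333.
d = −0.75 · ln(1 − (4/3)·0.333333) = −0.75 · ln(0.555556) = −0.75 · (-0.587786) = 0.4408.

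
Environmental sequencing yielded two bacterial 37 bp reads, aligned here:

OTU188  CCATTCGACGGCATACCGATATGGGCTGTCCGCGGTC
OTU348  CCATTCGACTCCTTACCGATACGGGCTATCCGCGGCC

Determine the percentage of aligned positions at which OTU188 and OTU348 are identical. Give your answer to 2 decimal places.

Mismatches occur at site 10 (G→T), site 11 (G→C), site 13 (A→T), site 22 (T→C), site 28 (G→A), site 36 (T→C).
31 of the 37 sites match, so the percent identity is 31/37 × 100 = 83.78%.

83.78%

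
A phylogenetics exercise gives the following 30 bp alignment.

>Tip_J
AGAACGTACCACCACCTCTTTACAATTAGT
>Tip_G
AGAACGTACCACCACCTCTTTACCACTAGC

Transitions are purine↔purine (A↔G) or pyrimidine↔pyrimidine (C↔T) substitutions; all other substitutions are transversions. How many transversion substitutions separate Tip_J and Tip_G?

Differing sites — 24:A/C (Tv); 26:T/C (Ti); 30:T/C (Ti).
Of the 3 differences, 2 transitions and 1 transversion, so the answer is 1.

1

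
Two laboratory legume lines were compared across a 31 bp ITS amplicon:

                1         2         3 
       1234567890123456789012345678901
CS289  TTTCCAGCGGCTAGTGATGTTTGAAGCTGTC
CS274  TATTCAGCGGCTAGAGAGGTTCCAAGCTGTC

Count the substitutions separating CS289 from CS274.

6

Differing sites — 2:T/A; 4:C/T; 15:T/A; 18:T/G; 22:T/C; 23:G/C.
That gives 6 mismatches out of 31 aligned sites, so the Hamming distance is 6.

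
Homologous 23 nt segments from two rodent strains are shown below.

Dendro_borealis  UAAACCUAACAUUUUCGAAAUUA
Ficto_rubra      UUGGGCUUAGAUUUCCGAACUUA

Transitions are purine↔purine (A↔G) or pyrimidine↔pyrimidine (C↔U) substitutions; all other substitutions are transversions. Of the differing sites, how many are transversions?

5

Differing sites — 2:A/U (Tv); 3:A/G (Ti); 4:A/G (Ti); 5:C/G (Tv); 8:A/U (Tv); 10:C/G (Tv); 15:U/C (Ti); 20:A/C (Tv).
Of the 8 differences, 3 transitions and 5 transversions, so the answer is 5.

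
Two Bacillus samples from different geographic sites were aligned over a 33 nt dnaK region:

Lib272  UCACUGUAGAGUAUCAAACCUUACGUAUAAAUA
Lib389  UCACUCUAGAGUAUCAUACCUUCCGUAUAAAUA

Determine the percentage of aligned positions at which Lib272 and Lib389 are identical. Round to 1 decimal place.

The sequences differ at positions 6 (G/C), 17 (A/U), 23 (A/C).
30 of the 33 sites match, so the percent identity is 30/33 × 100 = 90.9%.

90.9%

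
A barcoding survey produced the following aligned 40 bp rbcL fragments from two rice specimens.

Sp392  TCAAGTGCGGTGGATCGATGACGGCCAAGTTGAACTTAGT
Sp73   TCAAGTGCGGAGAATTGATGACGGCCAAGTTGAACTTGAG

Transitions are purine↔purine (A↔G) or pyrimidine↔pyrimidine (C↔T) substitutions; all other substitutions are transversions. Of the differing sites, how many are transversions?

2

The sequences differ at positions 11 (T/A, transversion), 13 (G/A, transition), 16 (C/T, transition), 38 (A/G, transition), 39 (G/A, transition), 40 (T/G, transversion).
Of the 6 differences, 4 transitions and 2 transversions, so the answer is 2.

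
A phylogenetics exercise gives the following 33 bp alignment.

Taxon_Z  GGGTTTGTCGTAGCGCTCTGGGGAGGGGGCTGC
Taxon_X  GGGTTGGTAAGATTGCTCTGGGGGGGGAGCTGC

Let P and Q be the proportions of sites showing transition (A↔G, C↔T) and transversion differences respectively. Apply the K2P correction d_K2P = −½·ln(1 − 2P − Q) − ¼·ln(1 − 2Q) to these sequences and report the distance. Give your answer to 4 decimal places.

0.2954

Differing sites — 6:T/G (Tv); 9:C/A (Tv); 10:G/A (Ti); 11:T/G (Tv); 13:G/T (Tv); 14:C/T (Ti); 24:A/G (Ti); 28:G/A (Ti).
Of the 8 differences, 4 transitions and 4 transversions over 33 sites: P = 4/33 = 0.121212, Q = 4/33 = 0.121212.
d = −0.5·ln(0.636364) − 0.25·ln(0.757576) = −0.5·(-0.451985) − 0.25·(-0.277631) = 0.2954.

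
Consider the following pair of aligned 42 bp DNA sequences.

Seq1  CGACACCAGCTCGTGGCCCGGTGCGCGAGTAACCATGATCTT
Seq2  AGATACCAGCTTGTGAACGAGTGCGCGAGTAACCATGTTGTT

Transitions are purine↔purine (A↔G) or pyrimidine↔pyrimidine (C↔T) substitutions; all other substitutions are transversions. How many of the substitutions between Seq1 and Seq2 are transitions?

4

Differing sites — 1:C/A (Tv); 4:C/T (Ti); 12:C/T (Ti); 16:G/A (Ti); 17:C/A (Tv); 19:C/G (Tv); 20:G/A (Ti); 38:A/T (Tv); 40:C/G (Tv).
Of the 9 differences, 4 transitions and 5 transversions, so the answer is 4.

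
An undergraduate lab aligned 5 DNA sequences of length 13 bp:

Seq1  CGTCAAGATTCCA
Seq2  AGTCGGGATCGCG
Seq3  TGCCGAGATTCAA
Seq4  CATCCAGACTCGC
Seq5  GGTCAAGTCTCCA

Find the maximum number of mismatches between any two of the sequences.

Pairwise Hamming distances:
  Seq1 vs Seq2: 6
  Seq1 vs Seq3: 4
  Seq1 vs Seq4: 5
  Seq1 vs Seq5: 3
  Seq2 vs Seq3: 7
  Seq2 vs Seq4: 9
  Seq2 vs Seq5: 8
  Seq3 vs Seq4: 7
  Seq3 vs Seq5: 6
  Seq4 vs Seq5: 6
The largest is 9, between Seq2 and Seq4.

9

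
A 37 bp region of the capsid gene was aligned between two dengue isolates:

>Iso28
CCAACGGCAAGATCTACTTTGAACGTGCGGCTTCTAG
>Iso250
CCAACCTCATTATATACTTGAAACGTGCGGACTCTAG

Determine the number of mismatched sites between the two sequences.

9

Differing sites — 6:G/C; 7:G/T; 10:A/T; 11:G/T; 14:C/A; 20:T/G; 21:G/A; 31:C/A; 32:T/C.
That gives 9 mismatches out of 37 aligned sites, so the Hamming distance is 9.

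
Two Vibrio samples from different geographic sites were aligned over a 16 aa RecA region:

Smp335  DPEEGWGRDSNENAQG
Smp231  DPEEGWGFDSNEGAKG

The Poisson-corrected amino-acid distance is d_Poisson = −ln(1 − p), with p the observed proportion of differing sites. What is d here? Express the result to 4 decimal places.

The sequences differ at positions 8 (R/F), 13 (N/G), 15 (Q/K).
p = 3/16 = 0.187500.
d = −ln(1 − 0.187500) = −ln(0.812500) = 0.2076.

0.2076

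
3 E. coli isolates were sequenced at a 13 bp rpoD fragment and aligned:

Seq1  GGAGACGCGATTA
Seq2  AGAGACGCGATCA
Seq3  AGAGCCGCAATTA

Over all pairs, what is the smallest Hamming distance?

Pairwise Hamming distances:
  Seq1 vs Seq2: 2
  Seq1 vs Seq3: 3
  Seq2 vs Seq3: 3
The smallest is 2, between Seq1 and Seq2.

2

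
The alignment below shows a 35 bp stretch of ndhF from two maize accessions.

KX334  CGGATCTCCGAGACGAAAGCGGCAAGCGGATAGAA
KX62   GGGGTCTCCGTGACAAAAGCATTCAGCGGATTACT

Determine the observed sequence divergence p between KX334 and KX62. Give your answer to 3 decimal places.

The sequences differ at positions 1 (C/G), 4 (A/G), 11 (A/T), 15 (G/A), 21 (G/A), 22 (G/T), 23 (C/T), 24 (A/C), 32 (A/T), 33 (G/A), 34 (A/C), 35 (A/T).
There are 12 differences over 35 sites, so p = 12/35 = 0.343.

0.343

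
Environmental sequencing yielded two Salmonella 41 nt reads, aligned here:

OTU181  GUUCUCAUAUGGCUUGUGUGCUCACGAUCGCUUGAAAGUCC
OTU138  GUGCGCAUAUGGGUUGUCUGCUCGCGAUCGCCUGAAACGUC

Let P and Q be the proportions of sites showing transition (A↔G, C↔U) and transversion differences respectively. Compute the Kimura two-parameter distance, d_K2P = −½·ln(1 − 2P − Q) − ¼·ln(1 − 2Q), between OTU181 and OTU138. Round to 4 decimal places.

0.2597

The sequences differ at positions 3 (U/G, transversion), 5 (U/G, transversion), 13 (C/G, transversion), 18 (G/C, transversion), 24 (A/G, transition), 32 (U/C, transition), 38 (G/C, transversion), 39 (U/G, transversion), 40 (C/U, transition).
Of the 9 differences, 3 transitions and 6 transversions over 41 sites: P = 3/41 = 0.073171, Q = 6/41 = 0.146341.
d = −0.5·ln(0.707317) − 0.25·ln(0.707318) = −0.5·(-0.346276) − 0.25·(-0.346275) = 0.2597.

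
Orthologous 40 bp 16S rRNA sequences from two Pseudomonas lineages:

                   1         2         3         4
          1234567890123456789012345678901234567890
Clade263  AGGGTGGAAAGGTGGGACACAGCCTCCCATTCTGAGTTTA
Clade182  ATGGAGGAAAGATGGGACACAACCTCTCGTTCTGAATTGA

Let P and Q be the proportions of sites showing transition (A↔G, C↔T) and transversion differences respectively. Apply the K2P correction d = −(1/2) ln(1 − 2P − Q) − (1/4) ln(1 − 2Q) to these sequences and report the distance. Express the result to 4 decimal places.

Mismatches occur at site 2 (G→T, transversion), site 5 (T→A, transversion), site 12 (G→A, transition), site 22 (G→A, transition), site 27 (C→T, transition), site 29 (A→G, transition), site 36 (G→A, transition), site 39 (T→G, transversion).
Of the 8 differences, 5 transitions and 3 transversions over 40 sites: P = 5/40 = 0.125000, Q = 3/40 = 0.075000.
d = −0.5·ln(0.675000) − 0.25·ln(0.850000) = −0.5·(-0.393043) − 0.25·(-0.162519) = 0.2372.

0.2372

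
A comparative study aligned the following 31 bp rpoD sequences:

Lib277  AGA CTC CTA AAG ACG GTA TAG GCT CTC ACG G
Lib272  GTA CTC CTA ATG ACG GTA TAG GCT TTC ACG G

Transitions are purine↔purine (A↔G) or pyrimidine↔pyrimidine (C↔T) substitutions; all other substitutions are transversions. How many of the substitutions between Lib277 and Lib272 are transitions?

The sequences differ at positions 1 (A/G, transition), 2 (G/T, transversion), 11 (A/T, transversion), 25 (C/T, transition).
Of the 4 differences, 2 transitions and 2 transversions, so the answer is 2.

2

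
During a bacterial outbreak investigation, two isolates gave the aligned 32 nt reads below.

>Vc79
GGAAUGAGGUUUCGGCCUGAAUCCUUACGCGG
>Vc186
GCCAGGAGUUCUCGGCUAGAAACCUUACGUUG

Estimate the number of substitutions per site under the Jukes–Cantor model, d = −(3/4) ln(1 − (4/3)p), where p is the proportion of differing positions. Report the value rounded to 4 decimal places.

0.4042

Mismatches occur at site 2 (G/C), site 3 (A/C), site 5 (U/G), site 9 (G/U), site 11 (U/C), site 17 (C/U), site 18 (U/A), site 22 (U/A), site 30 (C/U), site 31 (G/U).
p = 10/32 = 0.312500.
d = −0.75 · ln(1 − (4/3)·0.312500) = −0.75 · ln(0.583333) = −0.75 · (-0.538997) = 0.4042.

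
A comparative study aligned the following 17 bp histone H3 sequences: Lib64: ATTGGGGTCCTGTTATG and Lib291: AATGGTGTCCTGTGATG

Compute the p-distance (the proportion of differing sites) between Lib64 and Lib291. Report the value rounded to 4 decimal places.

0.1765

Mismatches occur at site 2 (T/A), site 6 (G/T), site 14 (T/G).
There are 3 differences over 17 sites, so p = 3/17 = 0.1765.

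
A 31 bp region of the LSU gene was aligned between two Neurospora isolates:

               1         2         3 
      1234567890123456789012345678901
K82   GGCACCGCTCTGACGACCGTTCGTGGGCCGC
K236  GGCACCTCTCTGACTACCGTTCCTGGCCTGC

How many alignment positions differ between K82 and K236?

Mismatches occur at site 7 (G→T), site 15 (G→T), site 23 (G→C), site 27 (G→C), site 29 (C→T).
That gives 5 mismatches out of 31 aligned sites, so the Hamming distance is 5.

5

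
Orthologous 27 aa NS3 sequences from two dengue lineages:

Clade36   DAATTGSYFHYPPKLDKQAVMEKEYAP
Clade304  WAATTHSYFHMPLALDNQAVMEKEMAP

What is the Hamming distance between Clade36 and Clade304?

Differing sites — 1:D/W; 6:G/H; 11:Y/M; 13:P/L; 14:K/A; 17:K/N; 25:Y/M.
That gives 7 mismatches out of 27 aligned sites, so the Hamming distance is 7.

7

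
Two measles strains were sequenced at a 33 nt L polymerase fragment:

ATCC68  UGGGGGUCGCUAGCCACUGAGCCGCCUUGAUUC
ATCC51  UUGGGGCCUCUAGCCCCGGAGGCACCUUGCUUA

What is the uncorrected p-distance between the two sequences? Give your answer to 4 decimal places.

0.2727

The sequences differ at positions 2 (G/U), 7 (U/C), 9 (G/U), 16 (A/C), 18 (U/G), 22 (C/G), 24 (G/A), 30 (A/C), 33 (C/A).
There are 9 differences over 33 sites, so p = 9/33 = 0.2727.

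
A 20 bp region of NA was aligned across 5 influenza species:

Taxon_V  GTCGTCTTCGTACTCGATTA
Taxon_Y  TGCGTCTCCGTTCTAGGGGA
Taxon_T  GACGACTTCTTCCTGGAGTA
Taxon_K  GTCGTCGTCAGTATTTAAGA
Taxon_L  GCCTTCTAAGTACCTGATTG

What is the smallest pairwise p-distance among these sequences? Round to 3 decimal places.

Pairwise Hamming distances:
  Taxon_V vs Taxon_Y: 8
  Taxon_V vs Taxon_T: 6
  Taxon_V vs Taxon_K: 9
  Taxon_V vs Taxon_L: 7
  Taxon_Y vs Taxon_T: 9
  Taxon_Y vs Taxon_K: 11
  Taxon_Y vs Taxon_L: 12
  Taxon_T vs Taxon_K: 11
  Taxon_T vs Taxon_L: 11
  Taxon_K vs Taxon_L: 14
The smallest is 6 mismatches, between Taxon_V and Taxon_T; p = 6/20 = 0.300.

0.300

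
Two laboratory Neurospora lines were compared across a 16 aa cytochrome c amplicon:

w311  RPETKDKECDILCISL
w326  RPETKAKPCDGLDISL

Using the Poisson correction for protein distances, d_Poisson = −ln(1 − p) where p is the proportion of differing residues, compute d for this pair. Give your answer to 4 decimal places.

0.2877

Mismatches occur at site 6 (D/A), site 8 (E/P), site 11 (I/G), site 13 (C/D).
p = 4/16 = 0.250000.
d = −ln(1 − 0.250000) = −ln(0.750000) = 0.2877.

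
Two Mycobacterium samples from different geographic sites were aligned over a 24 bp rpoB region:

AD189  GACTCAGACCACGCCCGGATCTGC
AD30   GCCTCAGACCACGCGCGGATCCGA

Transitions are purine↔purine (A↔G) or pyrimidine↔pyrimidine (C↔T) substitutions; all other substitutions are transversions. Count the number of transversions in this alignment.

3

The sequences differ at positions 2 (A/C, transversion), 15 (C/G, transversion), 22 (T/C, transition), 24 (C/A, transversion).
Of the 4 differences, 1 transition and 3 transversions, so the answer is 3.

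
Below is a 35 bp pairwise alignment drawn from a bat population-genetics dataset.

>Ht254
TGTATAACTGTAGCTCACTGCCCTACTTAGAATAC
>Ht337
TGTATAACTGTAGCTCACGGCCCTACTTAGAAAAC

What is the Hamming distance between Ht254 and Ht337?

Mismatches occur at site 19 (T/G), site 33 (T/A).
That gives 2 mismatches out of 35 aligned sites, so the Hamming distance is 2.

2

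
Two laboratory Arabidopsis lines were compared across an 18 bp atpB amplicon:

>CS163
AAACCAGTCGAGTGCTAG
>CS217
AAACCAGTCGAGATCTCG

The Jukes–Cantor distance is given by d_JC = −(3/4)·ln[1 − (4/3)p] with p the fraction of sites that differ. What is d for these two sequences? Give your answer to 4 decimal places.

The sequences differ at positions 13 (T/A), 14 (G/T), 17 (A/C).
p = 3/18 = 0.166667.
d = −0.75 · ln(1 − (4/3)·0.166667) = −0.75 · ln(0.777777) = −0.75 · (-0.251315) = 0.1885.

0.1885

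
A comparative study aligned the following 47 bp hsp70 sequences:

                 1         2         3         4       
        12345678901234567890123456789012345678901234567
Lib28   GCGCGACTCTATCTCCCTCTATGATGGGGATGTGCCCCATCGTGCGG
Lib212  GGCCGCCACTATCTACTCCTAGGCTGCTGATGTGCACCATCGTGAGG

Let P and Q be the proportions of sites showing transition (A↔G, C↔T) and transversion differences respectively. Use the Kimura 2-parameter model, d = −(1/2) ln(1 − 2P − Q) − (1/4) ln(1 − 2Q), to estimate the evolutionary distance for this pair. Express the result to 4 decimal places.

The sequences differ at positions 2 (C/G, transversion), 3 (G/C, transversion), 6 (A/C, transversion), 8 (T/A, transversion), 15 (C/A, transversion), 17 (C/T, transition), 18 (T/C, transition), 22 (T/G, transversion), 24 (A/C, transversion), 27 (G/C, transversion), 28 (G/T, transversion), 36 (C/A, transversion), 45 (C/A, transversion).
Of the 13 differences, 2 transitions and 11 transversions over 47 sites: P = 2/47 = 0.042553, Q = 11/47 = 0.234043.
d = −0.5·ln(0.680851) − 0.25·ln(0.531914) = −0.5·(-0.384412) − 0.25·(-0.631273) = 0.3500.

0.3500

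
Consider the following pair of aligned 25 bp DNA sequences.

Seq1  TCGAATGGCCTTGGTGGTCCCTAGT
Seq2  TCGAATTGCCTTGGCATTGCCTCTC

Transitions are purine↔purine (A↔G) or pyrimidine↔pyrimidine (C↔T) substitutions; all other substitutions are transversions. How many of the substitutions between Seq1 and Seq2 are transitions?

Differing sites — 7:G/T (Tv); 15:T/C (Ti); 16:G/A (Ti); 17:G/T (Tv); 19:C/G (Tv); 23:A/C (Tv); 24:G/T (Tv); 25:T/C (Ti).
Of the 8 differences, 3 transitions and 5 transversions, so the answer is 3.

3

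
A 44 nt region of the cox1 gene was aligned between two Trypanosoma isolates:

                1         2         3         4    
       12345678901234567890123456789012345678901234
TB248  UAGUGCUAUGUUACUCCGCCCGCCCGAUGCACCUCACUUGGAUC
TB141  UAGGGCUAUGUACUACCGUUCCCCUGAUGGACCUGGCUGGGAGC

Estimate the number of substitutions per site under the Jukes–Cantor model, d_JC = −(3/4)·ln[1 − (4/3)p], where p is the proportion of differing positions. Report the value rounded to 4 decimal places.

0.4141

The sequences differ at positions 4 (U/G), 12 (U/A), 13 (A/C), 14 (C/U), 15 (U/A), 19 (C/U), 20 (C/U), 22 (G/C), 25 (C/U), 30 (C/G), 35 (C/G), 36 (A/G), 39 (U/G), 43 (U/G).
p = 14/44 = 0.318182.
d = −0.75 · ln(1 − (4/3)·0.318182) = −0.75 · ln(0.575757) = −0.75 · (-0.552070) = 0.4141.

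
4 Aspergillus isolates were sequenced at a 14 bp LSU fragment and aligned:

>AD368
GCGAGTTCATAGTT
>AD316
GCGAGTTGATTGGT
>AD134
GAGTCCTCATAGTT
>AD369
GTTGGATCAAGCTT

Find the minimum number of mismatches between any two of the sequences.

3

Pairwise Hamming distances:
  AD368 vs AD316: 3
  AD368 vs AD134: 4
  AD368 vs AD369: 7
  AD316 vs AD134: 7
  AD316 vs AD369: 9
  AD134 vs AD369: 8
The smallest is 3, between AD368 and AD316.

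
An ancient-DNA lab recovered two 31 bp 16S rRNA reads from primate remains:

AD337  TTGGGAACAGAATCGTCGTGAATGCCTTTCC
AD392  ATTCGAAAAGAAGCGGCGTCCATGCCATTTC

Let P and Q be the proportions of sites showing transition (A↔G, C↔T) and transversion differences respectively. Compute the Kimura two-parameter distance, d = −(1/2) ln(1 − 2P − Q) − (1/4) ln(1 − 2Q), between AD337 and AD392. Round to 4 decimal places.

Differing sites — 1:T/A (Tv); 3:G/T (Tv); 4:G/C (Tv); 8:C/A (Tv); 13:T/G (Tv); 16:T/G (Tv); 20:G/C (Tv); 21:A/C (Tv); 27:T/A (Tv); 30:C/T (Ti).
Of the 10 differences, 1 transition and 9 transversions over 31 sites: P = 1/31 = 0.032258, Q = 9/31 = 0.290323.
d = −0.5·ln(0.645161) − 0.25·ln(0.419354) = −0.5·(-0.438255) − 0.25·(-0.869040) = 0.4364.

0.4364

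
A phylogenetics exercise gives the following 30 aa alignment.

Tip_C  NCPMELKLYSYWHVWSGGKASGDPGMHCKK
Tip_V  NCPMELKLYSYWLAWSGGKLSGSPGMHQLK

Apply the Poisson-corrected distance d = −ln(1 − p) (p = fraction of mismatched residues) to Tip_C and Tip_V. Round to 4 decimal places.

0.2231

Differing sites — 13:H/L; 14:V/A; 20:A/L; 23:D/S; 28:C/Q; 29:K/L.
p = 6/30 = 0.200000.
d = −ln(1 − 0.200000) = −ln(0.800000) = 0.2231.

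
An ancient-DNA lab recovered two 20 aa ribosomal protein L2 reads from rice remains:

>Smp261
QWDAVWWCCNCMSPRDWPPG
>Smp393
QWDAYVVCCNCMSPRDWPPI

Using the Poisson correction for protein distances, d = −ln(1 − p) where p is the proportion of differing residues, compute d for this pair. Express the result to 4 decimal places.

0.2231

Mismatches occur at site 5 (V/Y), site 6 (W/V), site 7 (W/V), site 20 (G/I).
p = 4/20 = 0.200000.
d = −ln(1 − 0.200000) = −ln(0.800000) = 0.2231.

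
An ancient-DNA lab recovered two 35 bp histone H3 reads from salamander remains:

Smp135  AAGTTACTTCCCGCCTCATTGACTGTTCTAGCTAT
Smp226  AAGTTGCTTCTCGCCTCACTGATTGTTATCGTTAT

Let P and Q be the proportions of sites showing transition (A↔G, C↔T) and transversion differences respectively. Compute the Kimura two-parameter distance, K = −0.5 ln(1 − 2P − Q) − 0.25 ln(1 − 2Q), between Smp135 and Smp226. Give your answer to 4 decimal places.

Differing sites — 6:A/G (Ti); 11:C/T (Ti); 19:T/C (Ti); 23:C/T (Ti); 28:C/A (Tv); 30:A/C (Tv); 32:C/T (Ti).
Of the 7 differences, 5 transitions and 2 transversions over 35 sites: P = 5/35 = 0.142857, Q = 2/35 = 0.057143.
d = −0.5·ln(0.657143) − 0.25·ln(0.885714) = −0.5·(-0.419854) − 0.25·(-0.121361) = 0.2403.

0.2403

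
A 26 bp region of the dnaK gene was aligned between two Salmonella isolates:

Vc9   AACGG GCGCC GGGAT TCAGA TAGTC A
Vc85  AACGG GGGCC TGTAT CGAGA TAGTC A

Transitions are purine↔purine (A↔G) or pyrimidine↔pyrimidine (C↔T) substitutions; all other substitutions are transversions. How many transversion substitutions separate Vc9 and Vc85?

Differing sites — 7:C/G (Tv); 11:G/T (Tv); 13:G/T (Tv); 16:T/C (Ti); 17:C/G (Tv).
Of the 5 differences, 1 transition and 4 transversions, so the answer is 4.

4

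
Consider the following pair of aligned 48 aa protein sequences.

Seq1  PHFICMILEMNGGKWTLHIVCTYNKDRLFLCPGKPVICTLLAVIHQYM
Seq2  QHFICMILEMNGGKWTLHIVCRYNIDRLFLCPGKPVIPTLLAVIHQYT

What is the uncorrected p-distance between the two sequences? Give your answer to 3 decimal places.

The sequences differ at positions 1 (P/Q), 22 (T/R), 25 (K/I), 38 (C/P), 48 (M/T).
There are 5 differences over 48 sites, so p = 5/48 = 0.104.

0.104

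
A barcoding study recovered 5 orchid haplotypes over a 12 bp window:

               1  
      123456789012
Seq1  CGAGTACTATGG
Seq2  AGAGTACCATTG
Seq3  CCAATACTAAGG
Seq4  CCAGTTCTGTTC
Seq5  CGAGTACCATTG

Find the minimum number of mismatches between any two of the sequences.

Pairwise Hamming distances:
  Seq1 vs Seq2: 3
  Seq1 vs Seq3: 3
  Seq1 vs Seq4: 5
  Seq1 vs Seq5: 2
  Seq2 vs Seq3: 6
  Seq2 vs Seq4: 6
  Seq2 vs Seq5: 1
  Seq3 vs Seq4: 6
  Seq3 vs Seq5: 5
  Seq4 vs Seq5: 5
The smallest is 1, between Seq2 and Seq5.

1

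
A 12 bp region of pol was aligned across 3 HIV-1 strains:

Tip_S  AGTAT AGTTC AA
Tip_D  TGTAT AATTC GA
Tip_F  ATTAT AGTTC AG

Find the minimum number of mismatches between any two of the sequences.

Pairwise Hamming distances:
  Tip_S vs Tip_D: 3
  Tip_S vs Tip_F: 2
  Tip_D vs Tip_F: 5
The smallest is 2, between Tip_S and Tip_F.

2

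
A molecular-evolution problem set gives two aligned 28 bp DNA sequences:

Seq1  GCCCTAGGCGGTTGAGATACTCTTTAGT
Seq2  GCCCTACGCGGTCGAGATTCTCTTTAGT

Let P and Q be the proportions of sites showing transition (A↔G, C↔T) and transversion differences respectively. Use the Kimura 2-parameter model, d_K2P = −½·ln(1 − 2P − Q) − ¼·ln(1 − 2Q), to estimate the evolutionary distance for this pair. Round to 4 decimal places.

0.1156

Differing sites — 7:G/C (Tv); 13:T/C (Ti); 19:A/T (Tv).
Of the 3 differences, 1 transition and 2 transversions over 28 sites: P = 1/28 = 0.035714, Q = 2/28 = 0.071429.
d = −0.5·ln(0.857143) − 0.25·ln(0.857142) = −0.5·(-0.154151) − 0.25·(-0.154152) = 0.1156.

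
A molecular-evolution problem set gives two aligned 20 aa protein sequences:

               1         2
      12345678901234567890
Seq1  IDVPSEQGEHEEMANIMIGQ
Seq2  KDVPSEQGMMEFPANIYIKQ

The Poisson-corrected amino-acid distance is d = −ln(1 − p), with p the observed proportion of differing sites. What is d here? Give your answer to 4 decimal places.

0.4308

The sequences differ at positions 1 (I/K), 9 (E/M), 10 (H/M), 12 (E/F), 13 (M/P), 17 (M/Y), 19 (G/K).
p = 7/20 = 0.350000.
d = −ln(1 − 0.350000) = −ln(0.650000) = 0.4308.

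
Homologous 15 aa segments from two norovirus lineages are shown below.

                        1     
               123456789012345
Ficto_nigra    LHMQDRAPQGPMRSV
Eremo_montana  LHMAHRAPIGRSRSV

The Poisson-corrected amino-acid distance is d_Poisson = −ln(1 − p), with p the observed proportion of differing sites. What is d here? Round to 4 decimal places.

0.4055

Mismatches occur at site 4 (Q/A), site 5 (D/H), site 9 (Q/I), site 11 (P/R), site 12 (M/S).
p = 5/15 = 0.333333.
d = −ln(1 − 0.333333) = −ln(0.666667) = 0.4055.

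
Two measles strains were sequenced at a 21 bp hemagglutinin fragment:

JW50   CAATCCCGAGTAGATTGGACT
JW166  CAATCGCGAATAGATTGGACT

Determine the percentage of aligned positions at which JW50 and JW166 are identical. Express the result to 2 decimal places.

90.48%

Mismatches occur at site 6 (C/G), site 10 (G/A).
19 of the 21 sites match, so the percent identity is 19/21 × 100 = 90.48%.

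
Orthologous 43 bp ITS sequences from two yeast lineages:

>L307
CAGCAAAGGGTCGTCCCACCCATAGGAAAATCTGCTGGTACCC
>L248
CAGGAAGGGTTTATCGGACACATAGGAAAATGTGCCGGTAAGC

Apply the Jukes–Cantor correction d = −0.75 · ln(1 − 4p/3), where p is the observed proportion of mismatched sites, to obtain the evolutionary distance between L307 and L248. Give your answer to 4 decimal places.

Mismatches occur at site 4 (C↔G), site 7 (A↔G), site 10 (G↔T), site 12 (C↔T), site 13 (G↔A), site 16 (C↔G), site 17 (C↔G), site 20 (C↔A), site 32 (C↔G), site 36 (T↔C), site 41 (C↔A), site 42 (C↔G).
p = 12/43 = 0.279070.
d = −0.75 · ln(1 − (4/3)·0.279070) = −0.75 · ln(0.627907) = −0.75 · (-0.465363) = 0.3490.

0.3490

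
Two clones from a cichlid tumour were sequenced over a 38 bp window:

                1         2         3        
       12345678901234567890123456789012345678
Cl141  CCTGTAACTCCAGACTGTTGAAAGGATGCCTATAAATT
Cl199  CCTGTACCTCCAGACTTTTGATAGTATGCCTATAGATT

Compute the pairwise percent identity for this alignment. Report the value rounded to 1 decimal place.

86.8%

Mismatches occur at site 7 (A/C), site 17 (G/T), site 22 (A/T), site 25 (G/T), site 35 (A/G).
33 of the 38 sites match, so the percent identity is 33/38 × 100 = 86.8%.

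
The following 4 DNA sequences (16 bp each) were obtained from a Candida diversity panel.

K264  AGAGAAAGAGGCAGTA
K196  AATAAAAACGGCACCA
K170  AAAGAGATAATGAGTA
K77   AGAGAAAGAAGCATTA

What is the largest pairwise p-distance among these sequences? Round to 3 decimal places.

Pairwise Hamming distances:
  K264 vs K196: 7
  K264 vs K170: 6
  K264 vs K77: 2
  K196 vs K170: 10
  K196 vs K77: 8
  K170 vs K77: 6
The largest is 10 mismatches, between K196 and K170; p = 10/16 = 0.625.

0.625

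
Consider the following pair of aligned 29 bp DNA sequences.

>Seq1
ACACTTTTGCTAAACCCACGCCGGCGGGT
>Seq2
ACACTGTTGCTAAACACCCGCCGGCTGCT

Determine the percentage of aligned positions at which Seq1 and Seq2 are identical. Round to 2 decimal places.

82.76%

Mismatches occur at site 6 (T↔G), site 16 (C↔A), site 18 (A↔C), site 26 (G↔T), site 28 (G↔C).
24 of the 29 sites match, so the percent identity is 24/29 × 100 = 82.76%.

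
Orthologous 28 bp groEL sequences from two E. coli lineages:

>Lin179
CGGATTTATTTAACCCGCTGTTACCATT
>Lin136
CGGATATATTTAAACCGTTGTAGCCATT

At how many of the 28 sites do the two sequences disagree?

The sequences differ at positions 6 (T/A), 14 (C/A), 18 (C/T), 22 (T/A), 23 (A/G).
That gives 5 mismatches out of 28 aligned sites, so the Hamming distance is 5.

5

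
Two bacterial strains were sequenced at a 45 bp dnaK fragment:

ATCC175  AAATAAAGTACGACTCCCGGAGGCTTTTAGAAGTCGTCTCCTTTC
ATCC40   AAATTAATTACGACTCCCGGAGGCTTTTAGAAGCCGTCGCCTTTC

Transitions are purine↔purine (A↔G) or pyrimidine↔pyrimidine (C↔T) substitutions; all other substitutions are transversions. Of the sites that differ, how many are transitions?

1

Mismatches occur at site 5 (A/T, transversion), site 8 (G/T, transversion), site 34 (T/C, transition), site 39 (T/G, transversion).
Of the 4 differences, 1 transition and 3 transversions, so the answer is 1.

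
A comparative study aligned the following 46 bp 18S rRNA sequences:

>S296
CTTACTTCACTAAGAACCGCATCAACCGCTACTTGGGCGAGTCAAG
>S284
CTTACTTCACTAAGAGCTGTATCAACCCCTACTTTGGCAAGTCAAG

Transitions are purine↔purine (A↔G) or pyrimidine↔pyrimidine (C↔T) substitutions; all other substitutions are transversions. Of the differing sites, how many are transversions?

2

Mismatches occur at site 16 (A/G, transition), site 18 (C/T, transition), site 20 (C/T, transition), site 28 (G/C, transversion), site 35 (G/T, transversion), site 39 (G/A, transition).
Of the 6 differences, 4 transitions and 2 transversions, so the answer is 2.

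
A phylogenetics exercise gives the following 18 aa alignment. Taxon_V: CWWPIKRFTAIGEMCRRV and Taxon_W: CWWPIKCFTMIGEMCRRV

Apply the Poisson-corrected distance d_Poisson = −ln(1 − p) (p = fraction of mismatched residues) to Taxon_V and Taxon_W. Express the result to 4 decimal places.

0.1178

Mismatches occur at site 7 (R→C), site 10 (A→M).
p = 2/18 = 0.111111.
d = −ln(1 − 0.111111) = −ln(0.888889) = 0.1178.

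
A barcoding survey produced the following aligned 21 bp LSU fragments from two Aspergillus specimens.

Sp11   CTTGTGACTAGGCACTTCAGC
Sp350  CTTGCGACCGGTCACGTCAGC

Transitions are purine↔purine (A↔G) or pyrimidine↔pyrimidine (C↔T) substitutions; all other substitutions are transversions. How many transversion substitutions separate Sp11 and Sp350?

2

Differing sites — 5:T/C (Ti); 9:T/C (Ti); 10:A/G (Ti); 12:G/T (Tv); 16:T/G (Tv).
Of the 5 differences, 3 transitions and 2 transversions, so the answer is 2.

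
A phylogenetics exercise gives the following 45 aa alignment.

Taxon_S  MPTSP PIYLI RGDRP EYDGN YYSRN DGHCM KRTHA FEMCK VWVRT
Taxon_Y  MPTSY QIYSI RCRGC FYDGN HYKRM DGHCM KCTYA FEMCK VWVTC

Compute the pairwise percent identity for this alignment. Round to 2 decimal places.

66.67%

The sequences differ at positions 5 (P/Y), 6 (P/Q), 9 (L/S), 12 (G/C), 13 (D/R), 14 (R/G), 15 (P/C), 16 (E/F), 21 (Y/H), 23 (S/K), 25 (N/M), 32 (R/C), 34 (H/Y), 44 (R/T), 45 (T/C).
30 of the 45 sites match, so the percent identity is 30/45 × 100 = 66.67%.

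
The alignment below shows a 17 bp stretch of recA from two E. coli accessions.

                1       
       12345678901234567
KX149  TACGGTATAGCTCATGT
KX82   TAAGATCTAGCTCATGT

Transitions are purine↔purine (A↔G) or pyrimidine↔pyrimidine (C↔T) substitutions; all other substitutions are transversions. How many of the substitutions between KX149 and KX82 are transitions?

1

Differing sites — 3:C/A (Tv); 5:G/A (Ti); 7:A/C (Tv).
Of the 3 differences, 1 transition and 2 transversions, so the answer is 1.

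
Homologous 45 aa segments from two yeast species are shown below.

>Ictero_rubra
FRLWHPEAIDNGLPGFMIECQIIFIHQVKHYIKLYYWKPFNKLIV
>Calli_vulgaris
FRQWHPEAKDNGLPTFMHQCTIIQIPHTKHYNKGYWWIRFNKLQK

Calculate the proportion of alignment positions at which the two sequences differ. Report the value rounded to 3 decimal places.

0.378

Mismatches occur at site 3 (L↔Q), site 9 (I↔K), site 15 (G↔T), site 18 (I↔H), site 19 (E↔Q), site 21 (Q↔T), site 24 (F↔Q), site 26 (H↔P), site 27 (Q↔H), site 28 (V↔T), site 32 (I↔N), site 34 (L↔G), site 36 (Y↔W), site 38 (K↔I), site 39 (P↔R), site 44 (I↔Q), site 45 (V↔K).
There are 17 differences over 45 sites, so p = 17/45 = 0.378.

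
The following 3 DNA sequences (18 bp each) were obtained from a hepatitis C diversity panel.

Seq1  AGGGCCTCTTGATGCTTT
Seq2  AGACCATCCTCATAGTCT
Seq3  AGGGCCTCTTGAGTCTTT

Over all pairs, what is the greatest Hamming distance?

9

Pairwise Hamming distances:
  Seq1 vs Seq2: 8
  Seq1 vs Seq3: 2
  Seq2 vs Seq3: 9
The largest is 9, between Seq2 and Seq3.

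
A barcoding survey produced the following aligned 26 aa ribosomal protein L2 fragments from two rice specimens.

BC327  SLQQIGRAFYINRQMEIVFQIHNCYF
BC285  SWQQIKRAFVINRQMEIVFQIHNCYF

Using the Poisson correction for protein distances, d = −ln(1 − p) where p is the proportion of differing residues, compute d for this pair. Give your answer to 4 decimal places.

0.1226

Differing sites — 2:L/W; 6:G/K; 10:Y/V.
p = 3/26 = 0.115385.
d = −ln(1 − 0.115385) = −ln(0.884615) = 0.1226.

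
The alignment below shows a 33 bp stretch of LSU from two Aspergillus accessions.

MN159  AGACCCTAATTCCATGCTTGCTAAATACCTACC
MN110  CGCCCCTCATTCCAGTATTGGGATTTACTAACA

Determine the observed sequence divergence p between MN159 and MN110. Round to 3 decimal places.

0.394

Mismatches occur at site 1 (A/C), site 3 (A/C), site 8 (A/C), site 15 (T/G), site 16 (G/T), site 17 (C/A), site 21 (C/G), site 22 (T/G), site 24 (A/T), site 25 (A/T), site 29 (C/T), site 30 (T/A), site 33 (C/A).
There are 13 differences over 33 sites, so p = 13/33 = 0.394.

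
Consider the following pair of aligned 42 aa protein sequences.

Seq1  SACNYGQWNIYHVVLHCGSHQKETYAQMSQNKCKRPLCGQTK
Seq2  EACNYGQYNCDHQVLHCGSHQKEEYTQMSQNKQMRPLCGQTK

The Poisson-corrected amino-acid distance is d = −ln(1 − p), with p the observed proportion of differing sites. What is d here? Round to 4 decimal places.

0.2412

The sequences differ at positions 1 (S/E), 8 (W/Y), 10 (I/C), 11 (Y/D), 13 (V/Q), 24 (T/E), 26 (A/T), 33 (C/Q), 34 (K/M).
p = 9/42 = 0.214286.
d = −ln(1 − 0.214286) = −ln(0.785714) = 0.2412.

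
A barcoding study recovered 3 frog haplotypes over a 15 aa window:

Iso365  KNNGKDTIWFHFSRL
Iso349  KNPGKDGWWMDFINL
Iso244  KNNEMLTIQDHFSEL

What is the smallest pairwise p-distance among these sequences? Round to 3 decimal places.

0.400

Pairwise Hamming distances:
  Iso365 vs Iso349: 7
  Iso365 vs Iso244: 6
  Iso349 vs Iso244: 11
The smallest is 6 mismatches, between Iso365 and Iso244; p = 6/15 = 0.400.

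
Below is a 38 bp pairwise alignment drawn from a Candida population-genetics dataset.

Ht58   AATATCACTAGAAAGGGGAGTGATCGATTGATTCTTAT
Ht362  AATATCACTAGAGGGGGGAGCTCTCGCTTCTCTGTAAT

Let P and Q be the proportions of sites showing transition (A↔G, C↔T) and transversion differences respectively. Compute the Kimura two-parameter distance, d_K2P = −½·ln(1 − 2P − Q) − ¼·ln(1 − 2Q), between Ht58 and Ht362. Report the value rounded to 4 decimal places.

The sequences differ at positions 13 (A/G, transition), 14 (A/G, transition), 21 (T/C, transition), 22 (G/T, transversion), 23 (A/C, transversion), 27 (A/C, transversion), 30 (G/C, transversion), 31 (A/T, transversion), 32 (T/C, transition), 34 (C/G, transversion), 36 (T/A, transversion).
Of the 11 differences, 4 transitions and 7 transversions over 38 sites: P = 4/38 = 0.105263, Q = 7/38 = 0.184211.
d = −0.5·ln(0.605263) − 0.25·ln(0.631578) = −0.5·(-0.502092) − 0.25·(-0.459534) = 0.3659.

0.3659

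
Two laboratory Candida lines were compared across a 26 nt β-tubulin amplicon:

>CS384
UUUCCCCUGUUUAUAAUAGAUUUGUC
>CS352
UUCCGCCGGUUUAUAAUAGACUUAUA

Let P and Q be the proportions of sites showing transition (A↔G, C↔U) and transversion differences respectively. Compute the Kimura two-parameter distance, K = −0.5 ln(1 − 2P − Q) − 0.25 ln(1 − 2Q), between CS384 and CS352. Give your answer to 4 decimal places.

0.2780

The sequences differ at positions 3 (U/C, transition), 5 (C/G, transversion), 8 (U/G, transversion), 21 (U/C, transition), 24 (G/A, transition), 26 (C/A, transversion).
Of the 6 differences, 3 transitions and 3 transversions over 26 sites: P = 3/26 = 0.115385, Q = 3/26 = 0.115385.
d = −0.5·ln(0.653845) − 0.25·ln(0.769230) = −0.5·(-0.424885) − 0.25·(-0.262365) = 0.2780.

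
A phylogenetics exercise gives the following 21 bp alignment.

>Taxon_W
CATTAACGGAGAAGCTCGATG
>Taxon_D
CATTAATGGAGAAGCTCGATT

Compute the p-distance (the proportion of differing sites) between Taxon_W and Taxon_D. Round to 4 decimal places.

Mismatches occur at site 7 (C↔T), site 21 (G↔T).
There are 2 differences over 21 sites, so p = 2/21 = 0.0952.

0.0952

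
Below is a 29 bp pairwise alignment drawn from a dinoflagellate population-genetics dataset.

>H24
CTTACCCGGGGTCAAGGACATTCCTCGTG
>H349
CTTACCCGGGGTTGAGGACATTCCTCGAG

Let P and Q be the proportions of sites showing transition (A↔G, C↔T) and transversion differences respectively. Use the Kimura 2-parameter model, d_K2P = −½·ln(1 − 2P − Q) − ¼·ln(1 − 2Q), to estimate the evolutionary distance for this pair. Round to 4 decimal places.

0.1125

The sequences differ at positions 13 (C/T, transition), 14 (A/G, transition), 28 (T/A, transversion).
Of the 3 differences, 2 transitions and 1 transversion over 29 sites: P = 2/29 = 0.068966, Q = 1/29 = 0.034483.
d = −0.5·ln(0.827585) − 0.25·ln(0.931034) = −0.5·(-0.189243) − 0.25·(-0.071459) = 0.1125.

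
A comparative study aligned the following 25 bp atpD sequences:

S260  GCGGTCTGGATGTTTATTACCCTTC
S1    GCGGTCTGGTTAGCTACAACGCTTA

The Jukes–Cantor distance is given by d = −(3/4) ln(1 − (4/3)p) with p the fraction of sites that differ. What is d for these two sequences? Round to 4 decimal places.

Mismatches occur at site 10 (A/T), site 12 (G/A), site 13 (T/G), site 14 (T/C), site 17 (T/C), site 18 (T/A), site 21 (C/G), site 25 (C/A).
p = 8/25 = 0.320000.
d = −0.75 · ln(1 − (4/3)·0.320000) = −0.75 · ln(0.573333) = −0.75 · (-0.556289) = 0.4172.

0.4172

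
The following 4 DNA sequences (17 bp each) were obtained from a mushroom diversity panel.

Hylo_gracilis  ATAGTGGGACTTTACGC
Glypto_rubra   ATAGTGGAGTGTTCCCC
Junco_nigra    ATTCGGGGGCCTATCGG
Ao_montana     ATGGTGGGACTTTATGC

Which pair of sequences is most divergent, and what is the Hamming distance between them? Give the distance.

10

Pairwise Hamming distances:
  Hylo_gracilis vs Glypto_rubra: 6
  Hylo_gracilis vs Junco_nigra: 8
  Hylo_gracilis vs Ao_montana: 2
  Glypto_rubra vs Junco_nigra: 10
  Glypto_rubra vs Ao_montana: 8
  Junco_nigra vs Ao_montana: 9
The largest is 10, between Glypto_rubra and Junco_nigra.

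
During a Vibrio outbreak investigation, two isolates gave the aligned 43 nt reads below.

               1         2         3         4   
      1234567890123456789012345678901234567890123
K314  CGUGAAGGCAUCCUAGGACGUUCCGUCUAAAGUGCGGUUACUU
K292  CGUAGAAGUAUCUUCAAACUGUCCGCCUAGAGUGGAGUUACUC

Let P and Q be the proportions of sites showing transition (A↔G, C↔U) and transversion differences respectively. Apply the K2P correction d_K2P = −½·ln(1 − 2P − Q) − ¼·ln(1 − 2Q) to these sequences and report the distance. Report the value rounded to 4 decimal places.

0.5155

The sequences differ at positions 4 (G/A, transition), 5 (A/G, transition), 7 (G/A, transition), 9 (C/U, transition), 13 (C/U, transition), 15 (A/C, transversion), 16 (G/A, transition), 17 (G/A, transition), 20 (G/U, transversion), 21 (U/G, transversion), 26 (U/C, transition), 30 (A/G, transition), 35 (C/G, transversion), 36 (G/A, transition), 43 (U/C, transition).
Of the 15 differences, 11 transitions and 4 transversions over 43 sites: P = 11/43 = 0.255814, Q = 4/43 = 0.093023.
d = −0.5·ln(0.395349) − 0.25·ln(0.813954) = −0.5·(-0.927986) − 0.25·(-0.205851) = 0.5155.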